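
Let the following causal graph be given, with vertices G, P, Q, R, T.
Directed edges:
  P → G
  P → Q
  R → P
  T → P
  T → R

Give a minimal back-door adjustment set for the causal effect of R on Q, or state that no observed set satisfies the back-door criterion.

desc(R)\{R}={G,P,Q}; candidates ⊆ {T}.
size 0: {}; under {} R still reaches {G,P,Q,T} ∋ Q.
{T}: R⊥Q given {T} in G with R→· removed — back-door holds.

R→Q: minimal back-door set {T}.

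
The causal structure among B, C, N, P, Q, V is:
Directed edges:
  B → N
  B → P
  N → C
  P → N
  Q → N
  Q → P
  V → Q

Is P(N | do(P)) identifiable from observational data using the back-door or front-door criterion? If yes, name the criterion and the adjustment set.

desc(P)\{P}={C,N}; candidates ⊆ {B,Q,V}.
size 0: {}; under {} P still reaches {B,C,N,Q,V} ∋ N.
size 1: {B}, {Q}, {V}; under {B} P still reaches {C,N,Q,V} ∋ N.
{B,Q}: P⊥N given {B,Q} in G with P→· removed — back-door holds.
P(N|do(P)) = Σ_{B,Q} P(N|P,B,Q)·P(B,Q).

P(N|do(P)): backdoor, adjust for {B, Q}.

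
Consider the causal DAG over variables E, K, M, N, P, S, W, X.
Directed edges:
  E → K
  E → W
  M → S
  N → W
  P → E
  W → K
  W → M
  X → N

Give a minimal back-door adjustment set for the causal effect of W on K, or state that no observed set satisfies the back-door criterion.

W→K: minimal back-door set {E}.

desc(W)\{W}={K,M,S}; candidates ⊆ {E,N,P,X}.
size 0: {}; under {} W still reaches {E,K,N,P,X} ∋ K.
{E}: W⊥K given {E} in G with W→· removed — back-door holds.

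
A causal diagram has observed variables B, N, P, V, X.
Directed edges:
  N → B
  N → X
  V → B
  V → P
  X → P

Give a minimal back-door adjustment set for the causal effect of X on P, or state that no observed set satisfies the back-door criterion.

X→P: minimal back-door set ∅.

desc(X)\{X}={P}; candidates ⊆ {B,N,V}.
∅: X⊥P given ∅ in G with X→· removed — back-door holds.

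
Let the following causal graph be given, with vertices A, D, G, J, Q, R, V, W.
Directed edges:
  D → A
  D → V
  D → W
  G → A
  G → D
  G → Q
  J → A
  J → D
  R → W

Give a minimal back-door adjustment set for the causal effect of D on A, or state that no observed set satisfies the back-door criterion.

desc(D)\{D}={A,V,W}; candidates ⊆ {G,J,Q,R}.
size 0: {}; under {} D still reaches {A,G,J,Q} ∋ A.
size 1: {G}, {J}, {Q} …(+1); under {G} D still reaches {A,J} ∋ A.
{G,J}: D⊥A given {G,J} in G with D→· removed — back-door holds.

D→A: minimal back-door set {G, J}.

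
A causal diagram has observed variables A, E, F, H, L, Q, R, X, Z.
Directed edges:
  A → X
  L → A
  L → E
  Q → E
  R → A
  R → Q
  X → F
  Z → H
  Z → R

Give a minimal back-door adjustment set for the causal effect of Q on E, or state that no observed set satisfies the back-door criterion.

Q→E: minimal back-door set ∅.

desc(Q)\{Q}={E}; candidates ⊆ {A,F,H,L,R,X,Z}.
∅: Q⊥E given ∅ in G with Q→· removed — back-door holds.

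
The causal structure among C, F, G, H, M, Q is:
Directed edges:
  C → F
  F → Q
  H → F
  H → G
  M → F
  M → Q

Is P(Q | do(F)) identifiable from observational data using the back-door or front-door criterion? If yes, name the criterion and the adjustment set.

desc(F)\{F}={Q}; candidates ⊆ {C,G,H,M}.
size 0: {}; under {} F still reaches {C,G,H,M,Q} ∋ Q.
{M}: F⊥Q given {M} in G with F→· removed — back-door holds.
P(Q|do(F)) = Σ_{M} P(Q|F,M)·P(M).

P(Q|do(F)): backdoor, adjust for {M}.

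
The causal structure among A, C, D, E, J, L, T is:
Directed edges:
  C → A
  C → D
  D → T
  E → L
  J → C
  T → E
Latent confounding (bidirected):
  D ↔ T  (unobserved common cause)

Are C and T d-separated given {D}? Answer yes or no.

No — C and T are d-connected given {D}.

Bayes-Ball from C | {D} reaches {A,E,J,L,T}.
T ∈ reach(C|{D}) ⇒ C ⊥̸ T | {D}.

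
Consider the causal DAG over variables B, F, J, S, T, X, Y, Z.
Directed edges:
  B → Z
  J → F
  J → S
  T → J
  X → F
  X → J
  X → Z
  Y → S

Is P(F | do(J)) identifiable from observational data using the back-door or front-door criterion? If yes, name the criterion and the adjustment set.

P(F|do(J)): backdoor, adjust for {X}.

desc(J)\{J}={F,S}; candidates ⊆ {B,T,X,Y,Z}.
size 0: {}; under {} J still reaches {F,T,X,Z} ∋ F.
{X}: J⊥F given {X} in G with J→· removed — back-door holds.
P(F|do(J)) = Σ_{X} P(F|J,X)·P(X).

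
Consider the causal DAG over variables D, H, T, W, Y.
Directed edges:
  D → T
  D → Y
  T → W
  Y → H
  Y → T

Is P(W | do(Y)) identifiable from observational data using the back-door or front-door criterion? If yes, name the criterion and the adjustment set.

P(W|do(Y)): backdoor, adjust for {D}.

desc(Y)\{Y}={H,T,W}; candidates ⊆ {D}.
size 0: {}; under {} Y still reaches {D,T,W} ∋ W.
{D}: Y⊥W given {D} in G with Y→· removed — back-door holds.
P(W|do(Y)) = Σ_{D} P(W|Y,D)·P(D).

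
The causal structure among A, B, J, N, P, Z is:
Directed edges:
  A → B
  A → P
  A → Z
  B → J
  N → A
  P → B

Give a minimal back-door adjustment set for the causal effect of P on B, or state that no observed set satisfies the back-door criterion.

desc(P)\{P}={B,J}; candidates ⊆ {A,N,Z}.
size 0: {}; under {} P still reaches {A,B,J,N,Z} ∋ B.
{A}: P⊥B given {A} in G with P→· removed — back-door holds.

P→B: minimal back-door set {A}.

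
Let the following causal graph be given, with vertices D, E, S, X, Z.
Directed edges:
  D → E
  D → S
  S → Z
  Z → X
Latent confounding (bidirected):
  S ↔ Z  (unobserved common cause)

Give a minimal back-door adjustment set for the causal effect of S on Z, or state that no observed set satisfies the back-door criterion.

S→Z: no observed back-door set.

desc(S)\{S}={X,Z}; candidates ⊆ {D,E}.
S↔Z: latent back-door arc(s) into S.
size 0: {}; under {} S still reaches {D,E,X,Z} ∋ Z.
size 1: {D}, {E}; under {D} S still reaches {X,Z} ∋ Z.
size 2: {D,E}; under {D,E} S still reaches {X,Z} ∋ Z.
S↔Z cannot be blocked by any observed set — no back-door set.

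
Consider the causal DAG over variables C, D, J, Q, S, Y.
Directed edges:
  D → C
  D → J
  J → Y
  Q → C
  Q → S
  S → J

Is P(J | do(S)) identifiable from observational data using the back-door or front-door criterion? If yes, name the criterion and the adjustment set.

desc(S)\{S}={J,Y}; candidates ⊆ {C,D,Q}.
∅: S⊥J given ∅ in G with S→· removed — back-door holds.
P(J|do(S)) = P(J|S) — no adjustment needed.

P(J|do(S)): backdoor, adjust for ∅.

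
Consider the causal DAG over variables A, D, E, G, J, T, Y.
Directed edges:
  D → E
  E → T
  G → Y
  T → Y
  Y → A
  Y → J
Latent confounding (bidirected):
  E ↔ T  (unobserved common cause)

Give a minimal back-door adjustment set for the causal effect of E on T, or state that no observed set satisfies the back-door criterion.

desc(E)\{E}={A,J,T,Y}; candidates ⊆ {D,G}.
E↔T: latent back-door arc(s) into E.
size 0: {}; under {} E still reaches {A,D,J,T,Y} ∋ T.
size 1: {D}, {G}; under {D} E still reaches {A,J,T,Y} ∋ T.
size 2: {D,G}; under {D,G} E still reaches {A,J,T,Y} ∋ T.
E↔T cannot be blocked by any observed set — no back-door set.

E→T: no observed back-door set.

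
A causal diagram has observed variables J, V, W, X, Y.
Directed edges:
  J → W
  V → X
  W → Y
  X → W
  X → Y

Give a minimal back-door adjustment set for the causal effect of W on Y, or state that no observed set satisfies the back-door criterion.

W→Y: minimal back-door set {X}.

desc(W)\{W}={Y}; candidates ⊆ {J,V,X}.
size 0: {}; under {} W still reaches {J,V,X,Y} ∋ Y.
{X}: W⊥Y given {X} in G with W→· removed — back-door holds.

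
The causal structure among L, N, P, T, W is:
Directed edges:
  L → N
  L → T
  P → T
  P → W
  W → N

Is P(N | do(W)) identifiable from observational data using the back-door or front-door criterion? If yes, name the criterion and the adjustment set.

P(N|do(W)): backdoor, adjust for ∅.

desc(W)\{W}={N}; candidates ⊆ {L,P,T}.
∅: W⊥N given ∅ in G with W→· removed — back-door holds.
P(N|do(W)) = P(N|W) — no adjustment needed.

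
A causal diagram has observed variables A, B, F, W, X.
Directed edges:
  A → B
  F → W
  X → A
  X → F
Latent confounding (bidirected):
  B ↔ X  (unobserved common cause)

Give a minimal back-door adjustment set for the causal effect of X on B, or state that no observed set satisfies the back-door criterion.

X→B: no observed back-door set.

desc(X)\{X}={A,B,F,W}; candidates ⊆ {—}.
X↔B: latent back-door arc(s) into X.
size 0: {}; under {} X still reaches {B} ∋ B.
X↔B cannot be blocked by any observed set — no back-door set.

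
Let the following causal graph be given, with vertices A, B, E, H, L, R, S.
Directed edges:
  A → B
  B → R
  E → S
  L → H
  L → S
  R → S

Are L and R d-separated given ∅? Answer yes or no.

Yes — L ⊥ R | ∅.

Bayes-Ball from L | ∅ reaches {H,S}.
R ∉ reach(L|∅) ⇒ L ⊥ R | ∅.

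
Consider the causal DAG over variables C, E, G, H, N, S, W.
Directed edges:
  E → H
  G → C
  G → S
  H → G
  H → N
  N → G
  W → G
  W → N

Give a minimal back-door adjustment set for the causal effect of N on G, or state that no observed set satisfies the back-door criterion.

N→G: minimal back-door set {H, W}.

desc(N)\{N}={C,G,S}; candidates ⊆ {E,H,W}.
size 0: {}; under {} N still reaches {C,E,G,H,S,W} ∋ G.
size 1: {E}, {H}, {W}; under {E} N still reaches {C,G,H,S,W} ∋ G.
{H,W}: N⊥G given {H,W} in G with N→· removed — back-door holds.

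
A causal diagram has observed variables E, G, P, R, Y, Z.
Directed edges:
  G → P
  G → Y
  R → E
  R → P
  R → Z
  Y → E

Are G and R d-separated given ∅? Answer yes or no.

Bayes-Ball from G | ∅ reaches {E,P,Y}.
R ∉ reach(G|∅) ⇒ G ⊥ R | ∅.

Yes — G ⊥ R | ∅.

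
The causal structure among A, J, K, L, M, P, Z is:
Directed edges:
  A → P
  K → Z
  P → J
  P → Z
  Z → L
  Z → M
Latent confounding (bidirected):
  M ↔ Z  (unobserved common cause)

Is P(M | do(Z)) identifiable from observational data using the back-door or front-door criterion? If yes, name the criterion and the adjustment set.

P(M|do(Z)): not identifiable (no BD/FD set).

desc(Z)\{Z}={L,M}; candidates ⊆ {A,J,K,P}.
Z↔M: latent back-door arc(s) into Z.
size 0: {}; under {} Z still reaches {A,J,K,M,P} ∋ M.
size 1: {A}, {J}, {K} …(+1); under {A} Z still reaches {J,K,M,P} ∋ M.
size 2: {A,J}, {A,K}, {A,P} …(+3); under {A,J} Z still reaches {K,M,P} ∋ M.
Z↔M cannot be blocked by any observed set — no back-door set.
No mediator lies on a directed Z→…→M path.
Neither criterion identifies P(M|do(Z)) in this graph.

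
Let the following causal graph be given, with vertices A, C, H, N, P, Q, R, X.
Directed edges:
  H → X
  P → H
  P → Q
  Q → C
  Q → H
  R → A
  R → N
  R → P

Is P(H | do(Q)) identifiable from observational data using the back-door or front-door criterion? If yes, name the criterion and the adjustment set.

P(H|do(Q)): backdoor, adjust for {P}.

desc(Q)\{Q}={C,H,X}; candidates ⊆ {A,N,P,R}.
size 0: {}; under {} Q still reaches {A,H,N,P,R,X} ∋ H.
{P}: Q⊥H given {P} in G with Q→· removed — back-door holds.
P(H|do(Q)) = Σ_{P} P(H|Q,P)·P(P).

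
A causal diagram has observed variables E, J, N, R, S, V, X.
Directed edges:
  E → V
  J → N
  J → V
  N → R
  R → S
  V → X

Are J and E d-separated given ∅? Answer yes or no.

Yes — J ⊥ E | ∅.

Bayes-Ball from J | ∅ reaches {N,R,S,V,X}.
E ∉ reach(J|∅) ⇒ J ⊥ E | ∅.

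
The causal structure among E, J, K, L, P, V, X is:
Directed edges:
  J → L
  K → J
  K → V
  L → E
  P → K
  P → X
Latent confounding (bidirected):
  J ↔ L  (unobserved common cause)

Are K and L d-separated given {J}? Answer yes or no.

No — K and L are d-connected given {J}.

Bayes-Ball from K | {J} reaches {E,L,P,V,X}.
L ∈ reach(K|{J}) ⇒ K ⊥̸ L | {J}.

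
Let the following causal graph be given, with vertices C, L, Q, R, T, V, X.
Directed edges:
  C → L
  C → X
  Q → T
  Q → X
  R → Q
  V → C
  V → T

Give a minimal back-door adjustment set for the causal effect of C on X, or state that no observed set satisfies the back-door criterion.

desc(C)\{C}={L,X}; candidates ⊆ {Q,R,T,V}.
∅: C⊥X given ∅ in G with C→· removed — back-door holds.

C→X: minimal back-door set ∅.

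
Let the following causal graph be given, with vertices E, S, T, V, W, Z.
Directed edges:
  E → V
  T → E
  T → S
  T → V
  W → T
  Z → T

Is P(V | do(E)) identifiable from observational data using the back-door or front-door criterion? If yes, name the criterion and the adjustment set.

desc(E)\{E}={V}; candidates ⊆ {S,T,W,Z}.
size 0: {}; under {} E still reaches {S,T,V,W,Z} ∋ V.
{T}: E⊥V given {T} in G with E→· removed — back-door holds.
P(V|do(E)) = Σ_{T} P(V|E,T)·P(T).

P(V|do(E)): backdoor, adjust for {T}.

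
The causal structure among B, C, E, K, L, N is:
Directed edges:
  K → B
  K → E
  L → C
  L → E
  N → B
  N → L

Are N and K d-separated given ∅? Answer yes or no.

Bayes-Ball from N | ∅ reaches {B,C,E,L}.
K ∉ reach(N|∅) ⇒ N ⊥ K | ∅.

Yes — N ⊥ K | ∅.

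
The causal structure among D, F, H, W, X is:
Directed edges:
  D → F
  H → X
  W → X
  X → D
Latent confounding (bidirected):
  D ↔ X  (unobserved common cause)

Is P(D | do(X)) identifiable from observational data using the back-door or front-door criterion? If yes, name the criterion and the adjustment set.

desc(X)\{X}={D,F}; candidates ⊆ {H,W}.
X↔D: latent back-door arc(s) into X.
size 0: {}; under {} X still reaches {D,F,H,W} ∋ D.
size 1: {H}, {W}; under {H} X still reaches {D,F,W} ∋ D.
size 2: {H,W}; under {H,W} X still reaches {D,F} ∋ D.
X↔D cannot be blocked by any observed set — no back-door set.
No mediator lies on a directed X→…→D path.
Neither criterion identifies P(D|do(X)) in this graph.

P(D|do(X)): not identifiable (no BD/FD set).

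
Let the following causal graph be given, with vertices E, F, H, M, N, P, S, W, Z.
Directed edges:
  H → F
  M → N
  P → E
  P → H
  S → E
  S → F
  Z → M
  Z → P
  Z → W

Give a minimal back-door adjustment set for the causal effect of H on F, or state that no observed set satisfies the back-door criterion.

desc(H)\{H}={F}; candidates ⊆ {E,M,N,P,S,W,Z}.
∅: H⊥F given ∅ in G with H→· removed — back-door holds.

H→F: minimal back-door set ∅.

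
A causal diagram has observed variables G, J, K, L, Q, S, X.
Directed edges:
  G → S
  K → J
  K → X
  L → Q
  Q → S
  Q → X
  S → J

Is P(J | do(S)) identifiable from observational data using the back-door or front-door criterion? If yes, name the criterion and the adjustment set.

P(J|do(S)): backdoor, adjust for ∅.

desc(S)\{S}={J}; candidates ⊆ {G,K,L,Q,X}.
∅: S⊥J given ∅ in G with S→· removed — back-door holds.
P(J|do(S)) = P(J|S) — no adjustment needed.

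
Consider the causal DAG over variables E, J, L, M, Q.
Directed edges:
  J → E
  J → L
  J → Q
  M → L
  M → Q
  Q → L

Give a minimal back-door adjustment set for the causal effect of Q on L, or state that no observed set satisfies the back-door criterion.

Q→L: minimal back-door set {J, M}.

desc(Q)\{Q}={L}; candidates ⊆ {E,J,M}.
size 0: {}; under {} Q still reaches {E,J,L,M} ∋ L.
size 1: {E}, {J}, {M}; under {E} Q still reaches {J,L,M} ∋ L.
{J,M}: Q⊥L given {J,M} in G with Q→· removed — back-door holds.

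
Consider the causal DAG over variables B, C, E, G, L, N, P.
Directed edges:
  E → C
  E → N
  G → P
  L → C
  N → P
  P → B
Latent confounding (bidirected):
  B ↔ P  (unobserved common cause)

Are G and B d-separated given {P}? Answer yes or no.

No — G and B are d-connected given {P}.

Bayes-Ball from G | {P} reaches {B,C,E,N}.
B ∈ reach(G|{P}) ⇒ G ⊥̸ B | {P}.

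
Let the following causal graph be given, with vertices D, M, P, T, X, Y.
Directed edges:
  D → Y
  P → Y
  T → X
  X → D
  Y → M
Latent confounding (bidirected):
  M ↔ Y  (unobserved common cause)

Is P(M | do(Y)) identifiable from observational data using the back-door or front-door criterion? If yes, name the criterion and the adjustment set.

P(M|do(Y)): not identifiable (no BD/FD set).

desc(Y)\{Y}={M}; candidates ⊆ {D,P,T,X}.
Y↔M: latent back-door arc(s) into Y.
size 0: {}; under {} Y still reaches {D,M,P,T,X} ∋ M.
size 1: {D}, {P}, {T} …(+1); under {D} Y still reaches {M,P} ∋ M.
size 2: {D,P}, {D,T}, {D,X} …(+3); under {D,P} Y still reaches {M} ∋ M.
Y↔M cannot be blocked by any observed set — no back-door set.
No mediator lies on a directed Y→…→M path.
Neither criterion identifies P(M|do(Y)) in this graph.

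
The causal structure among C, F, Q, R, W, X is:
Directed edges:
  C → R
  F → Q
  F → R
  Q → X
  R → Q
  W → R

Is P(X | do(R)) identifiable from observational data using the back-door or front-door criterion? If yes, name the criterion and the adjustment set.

P(X|do(R)): backdoor, adjust for {F}.

desc(R)\{R}={Q,X}; candidates ⊆ {C,F,W}.
size 0: {}; under {} R still reaches {C,F,Q,W,X} ∋ X.
{F}: R⊥X given {F} in G with R→· removed — back-door holds.
P(X|do(R)) = Σ_{F} P(X|R,F)·P(F).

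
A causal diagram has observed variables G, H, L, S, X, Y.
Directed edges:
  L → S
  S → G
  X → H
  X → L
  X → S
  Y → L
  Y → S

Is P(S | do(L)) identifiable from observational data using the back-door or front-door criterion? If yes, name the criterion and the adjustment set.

desc(L)\{L}={G,S}; candidates ⊆ {H,X,Y}.
size 0: {}; under {} L still reaches {G,H,S,X,Y} ∋ S.
size 1: {H}, {X}, {Y}; under {H} L still reaches {G,S,X,Y} ∋ S.
{X,Y}: L⊥S given {X,Y} in G with L→· removed — back-door holds.
P(S|do(L)) = Σ_{X,Y} P(S|L,X,Y)·P(X,Y).

P(S|do(L)): backdoor, adjust for {X, Y}.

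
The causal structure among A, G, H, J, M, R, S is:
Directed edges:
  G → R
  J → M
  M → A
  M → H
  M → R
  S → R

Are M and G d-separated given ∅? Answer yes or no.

Yes — M ⊥ G | ∅.

Bayes-Ball from M | ∅ reaches {A,H,J,R}.
G ∉ reach(M|∅) ⇒ M ⊥ G | ∅.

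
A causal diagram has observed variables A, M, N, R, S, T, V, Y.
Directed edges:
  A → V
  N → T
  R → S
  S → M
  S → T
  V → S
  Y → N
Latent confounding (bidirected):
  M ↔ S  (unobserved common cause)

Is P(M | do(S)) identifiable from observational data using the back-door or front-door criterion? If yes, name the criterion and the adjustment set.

desc(S)\{S}={M,T}; candidates ⊆ {A,N,R,V,Y}.
S↔M: latent back-door arc(s) into S.
size 0: {}; under {} S still reaches {A,M,R,V} ∋ M.
size 1: {A}, {N}, {R} …(+2); under {A} S still reaches {M,R,V} ∋ M.
size 2: {A,N}, {A,R}, {A,V} …(+7); under {A,N} S still reaches {M,R,V} ∋ M.
S↔M cannot be blocked by any observed set — no back-door set.
No mediator lies on a directed S→…→M path.
Neither criterion identifies P(M|do(S)) in this graph.

P(M|do(S)): not identifiable (no BD/FD set).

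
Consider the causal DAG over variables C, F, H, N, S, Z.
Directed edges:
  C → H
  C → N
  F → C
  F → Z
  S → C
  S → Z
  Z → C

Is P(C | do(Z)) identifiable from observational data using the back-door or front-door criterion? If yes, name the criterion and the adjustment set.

P(C|do(Z)): backdoor, adjust for {F, S}.

desc(Z)\{Z}={C,H,N}; candidates ⊆ {F,S}.
size 0: {}; under {} Z still reaches {C,F,H,N,S} ∋ C.
size 1: {F}, {S}; under {F} Z still reaches {C,H,N,S} ∋ C.
{F,S}: Z⊥C given {F,S} in G with Z→· removed — back-door holds.
P(C|do(Z)) = Σ_{F,S} P(C|Z,F,S)·P(F,S).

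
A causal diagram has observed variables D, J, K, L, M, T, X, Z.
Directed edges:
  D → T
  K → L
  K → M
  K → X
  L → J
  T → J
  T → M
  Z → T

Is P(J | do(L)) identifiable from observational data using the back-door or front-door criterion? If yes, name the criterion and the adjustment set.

desc(L)\{L}={J}; candidates ⊆ {D,K,M,T,X,Z}.
∅: L⊥J given ∅ in G with L→· removed — back-door holds.
P(J|do(L)) = P(J|L) — no adjustment needed.

P(J|do(L)): backdoor, adjust for ∅.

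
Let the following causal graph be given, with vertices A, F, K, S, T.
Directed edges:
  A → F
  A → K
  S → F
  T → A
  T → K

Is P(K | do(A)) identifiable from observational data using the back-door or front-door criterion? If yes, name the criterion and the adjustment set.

P(K|do(A)): backdoor, adjust for {T}.

desc(A)\{A}={F,K}; candidates ⊆ {S,T}.
size 0: {}; under {} A still reaches {K,T} ∋ K.
{T}: A⊥K given {T} in G with A→· removed — back-door holds.
P(K|do(A)) = Σ_{T} P(K|A,T)·P(T).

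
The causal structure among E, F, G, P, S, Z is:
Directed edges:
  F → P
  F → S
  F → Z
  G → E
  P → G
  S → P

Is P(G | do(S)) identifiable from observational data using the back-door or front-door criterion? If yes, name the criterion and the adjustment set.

P(G|do(S)): backdoor, adjust for {F}.

desc(S)\{S}={E,G,P}; candidates ⊆ {F,Z}.
size 0: {}; under {} S still reaches {E,F,G,P,Z} ∋ G.
{F}: S⊥G given {F} in G with S→· removed — back-door holds.
P(G|do(S)) = Σ_{F} P(G|S,F)·P(F).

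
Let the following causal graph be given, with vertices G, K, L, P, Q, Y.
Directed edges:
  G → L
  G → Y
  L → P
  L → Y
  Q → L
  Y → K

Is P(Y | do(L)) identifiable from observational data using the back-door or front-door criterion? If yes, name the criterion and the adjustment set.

P(Y|do(L)): backdoor, adjust for {G}.

desc(L)\{L}={K,P,Y}; candidates ⊆ {G,Q}.
size 0: {}; under {} L still reaches {G,K,Q,Y} ∋ Y.
{G}: L⊥Y given {G} in G with L→· removed — back-door holds.
P(Y|do(L)) = Σ_{G} P(Y|L,G)·P(G).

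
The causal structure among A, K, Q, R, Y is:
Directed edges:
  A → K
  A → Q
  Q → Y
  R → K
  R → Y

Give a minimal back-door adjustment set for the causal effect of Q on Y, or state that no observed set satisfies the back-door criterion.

Q→Y: minimal back-door set ∅.

desc(Q)\{Q}={Y}; candidates ⊆ {A,K,R}.
∅: Q⊥Y given ∅ in G with Q→· removed — back-door holds.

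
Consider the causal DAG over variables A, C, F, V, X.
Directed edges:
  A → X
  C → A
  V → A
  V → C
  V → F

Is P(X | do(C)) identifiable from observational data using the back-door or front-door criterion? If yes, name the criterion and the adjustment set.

P(X|do(C)): backdoor, adjust for {V}.

desc(C)\{C}={A,X}; candidates ⊆ {F,V}.
size 0: {}; under {} C still reaches {A,F,V,X} ∋ X.
{V}: C⊥X given {V} in G with C→· removed — back-door holds.
P(X|do(C)) = Σ_{V} P(X|C,V)·P(V).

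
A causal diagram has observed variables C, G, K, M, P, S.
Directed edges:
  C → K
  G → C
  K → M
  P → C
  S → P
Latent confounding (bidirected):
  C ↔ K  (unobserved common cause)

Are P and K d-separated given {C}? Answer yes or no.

Bayes-Ball from P | {C} reaches {G,K,M,S}.
K ∈ reach(P|{C}) ⇒ P ⊥̸ K | {C}.

No — P and K are d-connected given {C}.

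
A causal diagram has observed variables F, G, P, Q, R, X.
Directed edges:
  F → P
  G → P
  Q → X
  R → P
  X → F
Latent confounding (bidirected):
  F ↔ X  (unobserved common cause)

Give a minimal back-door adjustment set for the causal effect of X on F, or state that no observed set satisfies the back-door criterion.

desc(X)\{X}={F,P}; candidates ⊆ {G,Q,R}.
X↔F: latent back-door arc(s) into X.
size 0: {}; under {} X still reaches {F,P,Q} ∋ F.
size 1: {G}, {Q}, {R}; under {G} X still reaches {F,P,Q} ∋ F.
size 2: {G,Q}, {G,R}, {Q,R}; under {G,Q} X still reaches {F,P} ∋ F.
X↔F cannot be blocked by any observed set — no back-door set.

X→F: no observed back-door set.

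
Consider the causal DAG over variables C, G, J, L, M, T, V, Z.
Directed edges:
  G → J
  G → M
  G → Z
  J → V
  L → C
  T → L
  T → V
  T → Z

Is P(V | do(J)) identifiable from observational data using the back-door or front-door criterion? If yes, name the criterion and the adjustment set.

P(V|do(J)): backdoor, adjust for ∅.

desc(J)\{J}={V}; candidates ⊆ {C,G,L,M,T,Z}.
∅: J⊥V given ∅ in G with J→· removed — back-door holds.
P(V|do(J)) = P(V|J) — no adjustment needed.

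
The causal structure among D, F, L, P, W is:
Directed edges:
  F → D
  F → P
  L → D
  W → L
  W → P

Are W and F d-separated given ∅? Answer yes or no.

Bayes-Ball from W | ∅ reaches {D,L,P}.
F ∉ reach(W|∅) ⇒ W ⊥ F | ∅.

Yes — W ⊥ F | ∅.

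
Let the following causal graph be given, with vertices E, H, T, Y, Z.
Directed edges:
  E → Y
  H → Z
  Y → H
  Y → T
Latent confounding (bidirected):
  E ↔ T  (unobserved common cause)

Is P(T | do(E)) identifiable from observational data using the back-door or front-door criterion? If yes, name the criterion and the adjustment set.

desc(E)\{E}={H,T,Y,Z}; candidates ⊆ {—}.
E↔T: latent back-door arc(s) into E.
size 0: {}; under {} E still reaches {T} ∋ T.
E↔T cannot be blocked by any observed set — no back-door set.
{Y}: (i) intercepts every directed E→T path; (ii) no back-door E→{Y}; (iii) {E} blocks every back-door {Y}→T. Front-door holds.
P(T|do(E)) = Σ_{Y} P(Y|E) Σ_{E'} P(T|Y,E')P(E').

P(T|do(E)): frontdoor, adjust for {Y}.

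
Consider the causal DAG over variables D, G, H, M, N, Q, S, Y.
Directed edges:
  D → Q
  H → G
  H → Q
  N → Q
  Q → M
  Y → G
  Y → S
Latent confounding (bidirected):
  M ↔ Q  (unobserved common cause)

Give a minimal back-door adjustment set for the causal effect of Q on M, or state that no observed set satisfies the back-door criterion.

desc(Q)\{Q}={M}; candidates ⊆ {D,G,H,N,S,Y}.
Q↔M: latent back-door arc(s) into Q.
size 0: {}; under {} Q still reaches {D,G,H,M,N} ∋ M.
size 1: {D}, {G}, {H} …(+3); under {D} Q still reaches {G,H,M,N} ∋ M.
size 2: {D,G}, {D,H}, {D,N} …(+12); under {D,G} Q still reaches {H,M,N,S,Y} ∋ M.
Q↔M cannot be blocked by any observed set — no back-door set.

Q→M: no observed back-door set.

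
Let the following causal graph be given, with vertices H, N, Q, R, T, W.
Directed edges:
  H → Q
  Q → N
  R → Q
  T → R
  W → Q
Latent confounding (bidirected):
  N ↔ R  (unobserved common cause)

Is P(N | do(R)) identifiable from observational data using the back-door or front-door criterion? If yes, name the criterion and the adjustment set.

P(N|do(R)): frontdoor, adjust for {Q}.

desc(R)\{R}={N,Q}; candidates ⊆ {H,T,W}.
R↔N: latent back-door arc(s) into R.
size 0: {}; under {} R still reaches {N,T} ∋ N.
size 1: {H}, {T}, {W}; under {H} R still reaches {N,T} ∋ N.
size 2: {H,T}, {H,W}, {T,W}; under {H,T} R still reaches {N} ∋ N.
R↔N cannot be blocked by any observed set — no back-door set.
{Q}: (i) intercepts every directed R→N path; (ii) no back-door R→{Q}; (iii) {R} blocks every back-door {Q}→N. Front-door holds.
P(N|do(R)) = Σ_{Q} P(Q|R) Σ_{R'} P(N|Q,R')P(R').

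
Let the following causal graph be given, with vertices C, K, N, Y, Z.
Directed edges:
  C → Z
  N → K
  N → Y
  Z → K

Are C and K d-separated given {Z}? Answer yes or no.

Bayes-Ball from C | {Z} reaches ∅.
K ∉ reach(C|{Z}) ⇒ C ⊥ K | {Z}.

Yes — C ⊥ K | {Z}.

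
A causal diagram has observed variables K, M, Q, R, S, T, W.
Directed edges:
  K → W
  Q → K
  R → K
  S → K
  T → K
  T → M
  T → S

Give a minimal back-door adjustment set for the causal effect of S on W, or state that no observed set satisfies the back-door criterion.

desc(S)\{S}={K,W}; candidates ⊆ {M,Q,R,T}.
size 0: {}; under {} S still reaches {K,M,T,W} ∋ W.
{T}: S⊥W given {T} in G with S→· removed — back-door holds.

S→W: minimal back-door set {T}.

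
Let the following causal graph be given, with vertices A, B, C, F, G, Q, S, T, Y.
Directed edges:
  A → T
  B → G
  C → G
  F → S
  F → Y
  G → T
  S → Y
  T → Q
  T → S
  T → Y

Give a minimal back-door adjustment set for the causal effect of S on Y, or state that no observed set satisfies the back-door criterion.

desc(S)\{S}={Y}; candidates ⊆ {A,B,C,F,G,Q,T}.
size 0: {}; under {} S still reaches {A,B,C,F,G,Q,T,Y} ∋ Y.
size 1: {A}, {B}, {C} …(+4); under {A} S still reaches {B,C,F,G,Q,T,Y} ∋ Y.
{F,T}: S⊥Y given {F,T} in G with S→· removed — back-door holds.

S→Y: minimal back-door set {F, T}.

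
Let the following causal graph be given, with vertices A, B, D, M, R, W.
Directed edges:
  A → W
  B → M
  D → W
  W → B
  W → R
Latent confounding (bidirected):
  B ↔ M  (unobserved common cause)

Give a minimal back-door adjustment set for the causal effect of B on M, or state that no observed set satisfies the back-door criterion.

desc(B)\{B}={M}; candidates ⊆ {A,D,R,W}.
B↔M: latent back-door arc(s) into B.
size 0: {}; under {} B still reaches {A,D,M,R,W} ∋ M.
size 1: {A}, {D}, {R} …(+1); under {A} B still reaches {D,M,R,W} ∋ M.
size 2: {A,D}, {A,R}, {A,W} …(+3); under {A,D} B still reaches {M,R,W} ∋ M.
B↔M cannot be blocked by any observed set — no back-door set.

B→M: no observed back-door set.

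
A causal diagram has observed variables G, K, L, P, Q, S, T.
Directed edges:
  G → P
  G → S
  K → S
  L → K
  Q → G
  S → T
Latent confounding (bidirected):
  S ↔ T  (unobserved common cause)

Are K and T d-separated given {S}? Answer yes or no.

No — K and T are d-connected given {S}.

Bayes-Ball from K | {S} reaches {G,L,P,Q,T}.
T ∈ reach(K|{S}) ⇒ K ⊥̸ T | {S}.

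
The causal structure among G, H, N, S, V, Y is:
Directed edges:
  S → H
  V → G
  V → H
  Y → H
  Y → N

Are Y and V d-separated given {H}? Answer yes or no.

Bayes-Ball from Y | {H} reaches {G,N,S,V}.
V ∈ reach(Y|{H}) ⇒ Y ⊥̸ V | {H}.

No — Y and V are d-connected given {H}.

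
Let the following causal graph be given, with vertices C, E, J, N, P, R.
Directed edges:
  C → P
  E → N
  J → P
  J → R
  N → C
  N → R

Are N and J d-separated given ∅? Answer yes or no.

Yes — N ⊥ J | ∅.

Bayes-Ball from N | ∅ reaches {C,E,P,R}.
J ∉ reach(N|∅) ⇒ N ⊥ J | ∅.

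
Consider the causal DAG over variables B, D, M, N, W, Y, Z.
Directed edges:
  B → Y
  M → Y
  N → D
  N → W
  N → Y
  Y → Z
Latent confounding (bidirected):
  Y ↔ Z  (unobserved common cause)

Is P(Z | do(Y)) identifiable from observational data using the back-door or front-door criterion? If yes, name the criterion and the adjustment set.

desc(Y)\{Y}={Z}; candidates ⊆ {B,D,M,N,W}.
Y↔Z: latent back-door arc(s) into Y.
size 0: {}; under {} Y still reaches {B,D,M,N,W,Z} ∋ Z.
size 1: {B}, {D}, {M} …(+2); under {B} Y still reaches {D,M,N,W,Z} ∋ Z.
size 2: {B,D}, {B,M}, {B,N} …(+7); under {B,D} Y still reaches {M,N,W,Z} ∋ Z.
Y↔Z cannot be blocked by any observed set — no back-door set.
No mediator lies on a directed Y→…→Z path.
Neither criterion identifies P(Z|do(Y)) in this graph.

P(Z|do(Y)): not identifiable (no BD/FD set).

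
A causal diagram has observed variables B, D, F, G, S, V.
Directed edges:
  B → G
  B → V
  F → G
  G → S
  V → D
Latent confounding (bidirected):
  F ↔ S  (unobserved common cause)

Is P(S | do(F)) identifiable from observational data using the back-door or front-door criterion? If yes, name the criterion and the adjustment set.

desc(F)\{F}={G,S}; candidates ⊆ {B,D,V}.
F↔S: latent back-door arc(s) into F.
size 0: {}; under {} F still reaches {S} ∋ S.
size 1: {B}, {D}, {V}; under {B} F still reaches {S} ∋ S.
size 2: {B,D}, {B,V}, {D,V}; under {B,D} F still reaches {S} ∋ S.
F↔S cannot be blocked by any observed set — no back-door set.
{G}: (i) intercepts every directed F→S path; (ii) no back-door F→{G}; (iii) {F} blocks every back-door {G}→S. Front-door holds.
P(S|do(F)) = Σ_{G} P(G|F) Σ_{F'} P(S|G,F')P(F').

P(S|do(F)): frontdoor, adjust for {G}.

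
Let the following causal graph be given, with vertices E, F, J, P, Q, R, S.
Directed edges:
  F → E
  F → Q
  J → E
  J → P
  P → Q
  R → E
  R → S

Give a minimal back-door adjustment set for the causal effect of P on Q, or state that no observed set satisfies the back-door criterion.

P→Q: minimal back-door set ∅.

desc(P)\{P}={Q}; candidates ⊆ {E,F,J,R,S}.
∅: P⊥Q given ∅ in G with P→· removed — back-door holds.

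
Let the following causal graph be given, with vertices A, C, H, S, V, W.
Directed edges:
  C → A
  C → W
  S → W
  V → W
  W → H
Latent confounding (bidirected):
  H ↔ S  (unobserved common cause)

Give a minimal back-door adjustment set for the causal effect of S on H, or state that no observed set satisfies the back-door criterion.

S→H: no observed back-door set.

desc(S)\{S}={H,W}; candidates ⊆ {A,C,V}.
S↔H: latent back-door arc(s) into S.
size 0: {}; under {} S still reaches {H} ∋ H.
size 1: {A}, {C}, {V}; under {A} S still reaches {H} ∋ H.
size 2: {A,C}, {A,V}, {C,V}; under {A,C} S still reaches {H} ∋ H.
S↔H cannot be blocked by any observed set — no back-door set.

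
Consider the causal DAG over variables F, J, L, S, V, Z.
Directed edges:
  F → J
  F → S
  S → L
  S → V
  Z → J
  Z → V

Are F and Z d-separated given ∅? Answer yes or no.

Bayes-Ball from F | ∅ reaches {J,L,S,V}.
Z ∉ reach(F|∅) ⇒ F ⊥ Z | ∅.

Yes — F ⊥ Z | ∅.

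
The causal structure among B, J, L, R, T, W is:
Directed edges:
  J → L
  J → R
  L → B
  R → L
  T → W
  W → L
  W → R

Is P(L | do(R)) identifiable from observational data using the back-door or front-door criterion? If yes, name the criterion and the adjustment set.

P(L|do(R)): backdoor, adjust for {J, W}.

desc(R)\{R}={B,L}; candidates ⊆ {J,T,W}.
size 0: {}; under {} R still reaches {B,J,L,T,W} ∋ L.
size 1: {J}, {T}, {W}; under {J} R still reaches {B,L,T,W} ∋ L.
{J,W}: R⊥L given {J,W} in G with R→· removed — back-door holds.
P(L|do(R)) = Σ_{J,W} P(L|R,J,W)·P(J,W).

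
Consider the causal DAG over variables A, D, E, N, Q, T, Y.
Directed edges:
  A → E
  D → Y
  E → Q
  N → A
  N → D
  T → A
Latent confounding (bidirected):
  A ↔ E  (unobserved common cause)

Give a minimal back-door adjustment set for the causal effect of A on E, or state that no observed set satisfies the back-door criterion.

desc(A)\{A}={E,Q}; candidates ⊆ {D,N,T,Y}.
A↔E: latent back-door arc(s) into A.
size 0: {}; under {} A still reaches {D,E,N,Q,T,Y} ∋ E.
size 1: {D}, {N}, {T} …(+1); under {D} A still reaches {E,N,Q,T} ∋ E.
size 2: {D,N}, {D,T}, {D,Y} …(+3); under {D,N} A still reaches {E,Q,T} ∋ E.
A↔E cannot be blocked by any observed set — no back-door set.

A→E: no observed back-door set.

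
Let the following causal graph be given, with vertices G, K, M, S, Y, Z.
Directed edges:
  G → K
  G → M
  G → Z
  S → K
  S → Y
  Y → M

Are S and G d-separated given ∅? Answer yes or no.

Yes — S ⊥ G | ∅.

Bayes-Ball from S | ∅ reaches {K,M,Y}.
G ∉ reach(S|∅) ⇒ S ⊥ G | ∅.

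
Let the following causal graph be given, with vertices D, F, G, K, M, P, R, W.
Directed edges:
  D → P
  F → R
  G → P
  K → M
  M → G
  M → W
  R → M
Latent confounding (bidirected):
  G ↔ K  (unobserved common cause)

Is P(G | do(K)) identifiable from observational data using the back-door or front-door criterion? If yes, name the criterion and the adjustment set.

P(G|do(K)): frontdoor, adjust for {M}.

desc(K)\{K}={G,M,P,W}; candidates ⊆ {D,F,R}.
K↔G: latent back-door arc(s) into K.
size 0: {}; under {} K still reaches {G,P} ∋ G.
size 1: {D}, {F}, {R}; under {D} K still reaches {G,P} ∋ G.
size 2: {D,F}, {D,R}, {F,R}; under {D,F} K still reaches {G,P} ∋ G.
K↔G cannot be blocked by any observed set — no back-door set.
{M}: (i) intercepts every directed K→G path; (ii) no back-door K→{M}; (iii) {K} blocks every back-door {M}→G. Front-door holds.
P(G|do(K)) = Σ_{M} P(M|K) Σ_{K'} P(G|M,K')P(K').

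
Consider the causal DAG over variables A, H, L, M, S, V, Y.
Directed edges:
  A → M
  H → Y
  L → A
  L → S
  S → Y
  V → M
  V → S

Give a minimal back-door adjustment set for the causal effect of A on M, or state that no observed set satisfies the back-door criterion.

A→M: minimal back-door set ∅.

desc(A)\{A}={M}; candidates ⊆ {H,L,S,V,Y}.
∅: A⊥M given ∅ in G with A→· removed — back-door holds.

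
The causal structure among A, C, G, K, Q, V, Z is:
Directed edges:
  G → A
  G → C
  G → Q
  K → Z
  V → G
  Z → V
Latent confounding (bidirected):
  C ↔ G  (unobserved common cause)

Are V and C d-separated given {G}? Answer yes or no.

No — V and C are d-connected given {G}.

Bayes-Ball from V | {G} reaches {C,K,Z}.
C ∈ reach(V|{G}) ⇒ V ⊥̸ C | {G}.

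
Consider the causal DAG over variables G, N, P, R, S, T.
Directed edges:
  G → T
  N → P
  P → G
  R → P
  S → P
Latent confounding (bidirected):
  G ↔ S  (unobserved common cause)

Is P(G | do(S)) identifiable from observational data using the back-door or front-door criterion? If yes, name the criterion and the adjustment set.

P(G|do(S)): frontdoor, adjust for {P}.

desc(S)\{S}={G,P,T}; candidates ⊆ {N,R}.
S↔G: latent back-door arc(s) into S.
size 0: {}; under {} S still reaches {G,T} ∋ G.
size 1: {N}, {R}; under {N} S still reaches {G,T} ∋ G.
size 2: {N,R}; under {N,R} S still reaches {G,T} ∋ G.
S↔G cannot be blocked by any observed set — no back-door set.
{P}: (i) intercepts every directed S→G path; (ii) no back-door S→{P}; (iii) {S} blocks every back-door {P}→G. Front-door holds.
P(G|do(S)) = Σ_{P} P(P|S) Σ_{S'} P(G|P,S')P(S').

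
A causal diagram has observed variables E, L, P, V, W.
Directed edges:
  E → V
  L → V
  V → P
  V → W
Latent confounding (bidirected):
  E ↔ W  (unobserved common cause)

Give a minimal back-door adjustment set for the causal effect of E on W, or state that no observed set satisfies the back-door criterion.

E→W: no observed back-door set.

desc(E)\{E}={P,V,W}; candidates ⊆ {L}.
E↔W: latent back-door arc(s) into E.
size 0: {}; under {} E still reaches {W} ∋ W.
size 1: {L}; under {L} E still reaches {W} ∋ W.
E↔W cannot be blocked by any observed set — no back-door set.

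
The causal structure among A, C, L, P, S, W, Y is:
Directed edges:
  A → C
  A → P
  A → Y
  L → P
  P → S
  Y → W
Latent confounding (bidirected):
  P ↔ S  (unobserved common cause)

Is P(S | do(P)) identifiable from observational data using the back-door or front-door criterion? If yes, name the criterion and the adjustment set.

desc(P)\{P}={S}; candidates ⊆ {A,C,L,W,Y}.
P↔S: latent back-door arc(s) into P.
size 0: {}; under {} P still reaches {A,C,L,S,W,Y} ∋ S.
size 1: {A}, {C}, {L} …(+2); under {A} P still reaches {L,S} ∋ S.
size 2: {A,C}, {A,L}, {A,W} …(+7); under {A,C} P still reaches {L,S} ∋ S.
P↔S cannot be blocked by any observed set — no back-door set.
No mediator lies on a directed P→…→S path.
Neither criterion identifies P(S|do(P)) in this graph.

P(S|do(P)): not identifiable (no BD/FD set).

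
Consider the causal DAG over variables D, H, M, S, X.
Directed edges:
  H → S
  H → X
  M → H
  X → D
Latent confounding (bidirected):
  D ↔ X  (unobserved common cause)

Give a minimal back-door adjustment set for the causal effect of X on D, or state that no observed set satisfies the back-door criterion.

desc(X)\{X}={D}; candidates ⊆ {H,M,S}.
X↔D: latent back-door arc(s) into X.
size 0: {}; under {} X still reaches {D,H,M,S} ∋ D.
size 1: {H}, {M}, {S}; under {H} X still reaches {D} ∋ D.
size 2: {H,M}, {H,S}, {M,S}; under {H,M} X still reaches {D} ∋ D.
X↔D cannot be blocked by any observed set — no back-door set.

X→D: no observed back-door set.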